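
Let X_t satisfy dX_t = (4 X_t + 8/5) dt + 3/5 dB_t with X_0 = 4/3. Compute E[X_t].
E[X_t] = 26*exp(4*t)/15 - 2/5

Taking expectations and using E[dB_t] = 0, the mean m(t) = E[X_t] satisfies the ODE m'(t) = a m(t) + b with m(0) = x_0. With a = 4, b = 8/5, x_0 = 4/3, the solution is
  m(t) = x_0 * exp(a t) + (b/a) * (exp(a t) - 1)
       = (4/3) * exp(4 t) + ((8/5)/4) * (exp(4 t) - 1)
       = 26*exp(4*t)/15 - 2/5.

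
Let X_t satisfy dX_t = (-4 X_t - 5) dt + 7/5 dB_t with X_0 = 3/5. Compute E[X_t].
E[X_t] = -5/4 + 37*exp(-4*t)/20

Taking expectations and using E[dB_t] = 0, the mean m(t) = E[X_t] satisfies the ODE m'(t) = a m(t) + b with m(0) = x_0. With a = -4, b = -5, x_0 = 3/5, the solution is
  m(t) = x_0 * exp(a t) + (b/a) * (exp(a t) - 1)
       = (3/5) * exp((-4) t) + ((-5)/(-4)) * (exp((-4) t) - 1)
       = -5/4 + 37*exp(-4*t)/20.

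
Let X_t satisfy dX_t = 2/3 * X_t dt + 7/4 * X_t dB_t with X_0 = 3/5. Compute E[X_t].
E[X_t] = 3*exp(2*t/3)/5

For GBM dX = mu X dt + sigma X dB with X_0 = x_0, apply Itô to Y = log X: dY = (mu - sigma^2/2) dt + sigma dB, so Y_t = log(x_0) + (mu - sigma^2/2) t + sigma B_t and hence X_t = x_0 * exp((mu - sigma^2/2) t + sigma B_t).
With mu = 2/3, sigma = 7/4, x_0 = 3/5, this gives:
  X_t = 3/5 * exp((-83/96) * t + (7/4) * B_t).
Since sigma*B_t ~ Normal(0, sigma^2 t), E[exp(sigma*B_t)] = exp(sigma^2 t / 2); so E[X_t] = x_0 * exp((mu - sigma^2/2) t) * exp(sigma^2 t / 2) = x_0 * exp(mu t) = 3*exp(2*t/3)/5.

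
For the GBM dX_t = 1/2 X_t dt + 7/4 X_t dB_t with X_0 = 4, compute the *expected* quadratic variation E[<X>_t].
E[<X>_t] = 784*exp(65*t/16)/65 - 784/65

<X>_t = int_0^t ((7/4) * X_s)^2 ds. Taking expectation inside the integral: E[<X>_t] = (7/4)^2 * int_0^t E[X_s^2] ds. For GBM, E[X_s^2] = x_0^2 * exp((2 mu + sigma^2) s). Integrating:
  E[<X>_t] = (7/4)^2 * 4^2 * (exp((2*(1/2) + (7/4)^2) t) - 1) / (2*(1/2) + (7/4)^2)
           = (7/4)^2 * 4^2 * (exp((65/16) t) - 1) / (65/16) = 784*exp(65*t/16)/65 - 784/65.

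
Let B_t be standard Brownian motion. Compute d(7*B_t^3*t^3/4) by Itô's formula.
d(7*B_t^3*t^3/4) = (21*B_t*t^2*(B_t^2 + t)/4) dt + (21*B_t^2*t^3/4) dB_t

Itô's formula for f(t, x): d f(t, B_t) = (f_t + (1/2) f_xx) dt + f_x dB_t. Compute partials of f(t, x) = 7*t^3*x^3/4:
  f_t(t,x)  = 21*t^2*x^3/4
  f_x(t,x)  = 21*t^3*x^2/4
  f_xx(t,x) = 21*t^3*x/2
Assemble drift = f_t + (1/2) f_xx = 21*t^2*x*(t + x^2)/4 and diffusion = f_x = 21*t^3*x^2/4. Substituting x = B_t:
  d(7*B_t^3*t^3/4) = (21*B_t*t^2*(B_t^2 + t)/4) dt + (21*B_t^2*t^3/4) dB_t.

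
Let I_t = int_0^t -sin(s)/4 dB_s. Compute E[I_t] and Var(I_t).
E[I_t] = 0; Var(I_t) = t/32 - sin(2*t)/64

The Itô integral of a deterministic integrand f(s) has mean 0 because each increment f(s) * (B_{s+ds} - B_s) has mean 0. By the Itô isometry:
  Var( int_0^t f(s) dB_s ) = E[ (int_0^t f(s) dB_s)^2 ] = int_0^t f(s)^2 ds.
Here f(s) = -sin(s)/4, so f(s)^2 = sin(s)^2/16. Integrate:
  int_0^t (sin(s)^2/16) ds = t/32 - sin(2*t)/64.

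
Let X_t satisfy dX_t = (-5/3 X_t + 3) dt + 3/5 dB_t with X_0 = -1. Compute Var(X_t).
Var(X_t) = 27/250 - 27*exp(-10*t/3)/250

The variance V(t) = Var(X_t) satisfies V'(t) = 2 a V(t) + c^2 with V(0) = 0 (drift coefficient is linear in X, diffusion is constant). With a = -5/3, c = 3/5, the solution is
  V(t) = (c^2 / (2 a)) * (exp(2 a t) - 1)
       = ((3/5)^2 / (2*(-5/3))) * (exp((-10/3) t) - 1)
       = 27/250 - 27*exp(-10*t/3)/250.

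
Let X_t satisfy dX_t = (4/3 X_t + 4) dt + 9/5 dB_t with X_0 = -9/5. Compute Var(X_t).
Var(X_t) = 243*exp(8*t/3)/200 - 243/200

The variance V(t) = Var(X_t) satisfies V'(t) = 2 a V(t) + c^2 with V(0) = 0 (drift coefficient is linear in X, diffusion is constant). With a = 4/3, c = 9/5, the solution is
  V(t) = (c^2 / (2 a)) * (exp(2 a t) - 1)
       = ((9/5)^2 / (2*(4/3))) * (exp((8/3) t) - 1)
       = 243*exp(8*t/3)/200 - 243/200.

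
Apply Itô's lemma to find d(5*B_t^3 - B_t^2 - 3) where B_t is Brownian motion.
d(5*B_t^3 - B_t^2 - 3) = (15*B_t - 1) dt + (B_t*(15*B_t - 2)) dB_t

Itô's formula for f(B_t) gives d f(B_t) = f'(B_t) dB_t + (1/2) f''(B_t) dt. Compute derivatives of f(x) = 5*x^3 - x^2 - 3:
  f'(x)  = x*(15*x - 2)
  f''(x) = 30*x - 2
Substitute x = B_t and multiply the f'' term by 1/2:
  drift     = (1/2) * (30*x - 2) evaluated at B_t = 15*B_t - 1
  diffusion = (x*(15*x - 2)) evaluated at B_t = B_t*(15*B_t - 2)
Therefore d(5*B_t^3 - B_t^2 - 3) = (15*B_t - 1) dt + (B_t*(15*B_t - 2)) dB_t.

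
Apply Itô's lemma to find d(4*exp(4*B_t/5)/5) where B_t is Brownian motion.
d(4*exp(4*B_t/5)/5) = (32*exp(4*B_t/5)/125) dt + (16*exp(4*B_t/5)/25) dB_t

Itô's formula for f(B_t) gives d f(B_t) = f'(B_t) dB_t + (1/2) f''(B_t) dt. Compute derivatives of f(x) = 4*exp(4*x/5)/5:
  f'(x)  = 16*exp(4*x/5)/25
  f''(x) = 64*exp(4*x/5)/125
Substitute x = B_t and multiply the f'' term by 1/2:
  drift     = (1/2) * (64*exp(4*x/5)/125) evaluated at B_t = 32*exp(4*B_t/5)/125
  diffusion = (16*exp(4*x/5)/25) evaluated at B_t = 16*exp(4*B_t/5)/25
Therefore d(4*exp(4*B_t/5)/5) = (32*exp(4*B_t/5)/125) dt + (16*exp(4*B_t/5)/25) dB_t.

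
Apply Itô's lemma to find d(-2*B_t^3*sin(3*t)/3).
d(-2*B_t^3*sin(3*t)/3) = (-2*B_t*(B_t^2*cos(3*t) + sin(3*t))) dt + (-2*B_t^2*sin(3*t)) dB_t

Itô's formula for f(t, x): d f(t, B_t) = (f_t + (1/2) f_xx) dt + f_x dB_t. Compute partials of f(t, x) = -2*x^3*sin(3*t)/3:
  f_t(t,x)  = -2*x^3*cos(3*t)
  f_x(t,x)  = -2*x^2*sin(3*t)
  f_xx(t,x) = -4*x*sin(3*t)
Assemble drift = f_t + (1/2) f_xx = -2*x*(x^2*cos(3*t) + sin(3*t)) and diffusion = f_x = -2*x^2*sin(3*t). Substituting x = B_t:
  d(-2*B_t^3*sin(3*t)/3) = (-2*B_t*(B_t^2*cos(3*t) + sin(3*t))) dt + (-2*B_t^2*sin(3*t)) dB_t.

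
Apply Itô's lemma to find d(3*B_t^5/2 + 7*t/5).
d(3*B_t^5/2 + 7*t/5) = (15*B_t^3 + 7/5) dt + (15*B_t^4/2) dB_t

Itô's formula for f(t, x): d f(t, B_t) = (f_t + (1/2) f_xx) dt + f_x dB_t. Compute partials of f(t, x) = 7*t/5 + 3*x^5/2:
  f_t(t,x)  = 7/5
  f_x(t,x)  = 15*x^4/2
  f_xx(t,x) = 30*x^3
Assemble drift = f_t + (1/2) f_xx = 15*x^3 + 7/5 and diffusion = f_x = 15*x^4/2. Substituting x = B_t:
  d(3*B_t^5/2 + 7*t/5) = (15*B_t^3 + 7/5) dt + (15*B_t^4/2) dB_t.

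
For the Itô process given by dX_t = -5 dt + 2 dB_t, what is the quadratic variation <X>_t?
<X>_t = 4*t

For an Itô process dX_t = a(t) dt + b(t) dB_t, the quadratic variation is <X>_t = int_0^t b(s)^2 ds (the drift term does not contribute). Here b(s) = 2, so
  b(s)^2 = 4.
Integrating from 0 to t:
  <X>_t = int_0^t (4) ds = 4*t.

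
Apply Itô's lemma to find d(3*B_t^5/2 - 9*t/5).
d(3*B_t^5/2 - 9*t/5) = (15*B_t^3 - 9/5) dt + (15*B_t^4/2) dB_t

Itô's formula for f(t, x): d f(t, B_t) = (f_t + (1/2) f_xx) dt + f_x dB_t. Compute partials of f(t, x) = -9*t/5 + 3*x^5/2:
  f_t(t,x)  = -9/5
  f_x(t,x)  = 15*x^4/2
  f_xx(t,x) = 30*x^3
Assemble drift = f_t + (1/2) f_xx = 15*x^3 - 9/5 and diffusion = f_x = 15*x^4/2. Substituting x = B_t:
  d(3*B_t^5/2 - 9*t/5) = (15*B_t^3 - 9/5) dt + (15*B_t^4/2) dB_t.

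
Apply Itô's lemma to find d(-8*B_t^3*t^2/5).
d(-8*B_t^3*t^2/5) = (8*B_t*t*(-2*B_t^2 - 3*t)/5) dt + (-24*B_t^2*t^2/5) dB_t

Itô's formula for f(t, x): d f(t, B_t) = (f_t + (1/2) f_xx) dt + f_x dB_t. Compute partials of f(t, x) = -8*t^2*x^3/5:
  f_t(t,x)  = -16*t*x^3/5
  f_x(t,x)  = -24*t^2*x^2/5
  f_xx(t,x) = -48*t^2*x/5
Assemble drift = f_t + (1/2) f_xx = 8*t*x*(-3*t - 2*x^2)/5 and diffusion = f_x = -24*t^2*x^2/5. Substituting x = B_t:
  d(-8*B_t^3*t^2/5) = (8*B_t*t*(-2*B_t^2 - 3*t)/5) dt + (-24*B_t^2*t^2/5) dB_t.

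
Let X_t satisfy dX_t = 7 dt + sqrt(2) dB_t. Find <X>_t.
<X>_t = 2*t

For an Itô process dX_t = a(t) dt + b(t) dB_t, the quadratic variation is <X>_t = int_0^t b(s)^2 ds (the drift term does not contribute). Here b(s) = sqrt(2), so
  b(s)^2 = 2.
Integrating from 0 to t:
  <X>_t = int_0^t (2) ds = 2*t.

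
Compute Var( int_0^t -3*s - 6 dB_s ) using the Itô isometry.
Var = 3*t*(t^2 + 6*t + 12)

The Itô integral of a deterministic integrand f(s) has mean 0 because each increment f(s) * (B_{s+ds} - B_s) has mean 0. By the Itô isometry:
  Var( int_0^t f(s) dB_s ) = E[ (int_0^t f(s) dB_s)^2 ] = int_0^t f(s)^2 ds.
Here f(s) = -3*s - 6, so f(s)^2 = 9*(s + 2)^2. Integrate:
  int_0^t (9*(s + 2)^2) ds = 3*t*(t^2 + 6*t + 12).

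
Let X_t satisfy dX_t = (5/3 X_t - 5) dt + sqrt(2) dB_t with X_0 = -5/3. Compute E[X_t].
E[X_t] = 3 - 14*exp(5*t/3)/3

Taking expectations and using E[dB_t] = 0, the mean m(t) = E[X_t] satisfies the ODE m'(t) = a m(t) + b with m(0) = x_0. With a = 5/3, b = -5, x_0 = -5/3, the solution is
  m(t) = x_0 * exp(a t) + (b/a) * (exp(a t) - 1)
       = (-5/3) * exp((5/3) t) + ((-5)/(5/3)) * (exp((5/3) t) - 1)
       = 3 - 14*exp(5*t/3)/3.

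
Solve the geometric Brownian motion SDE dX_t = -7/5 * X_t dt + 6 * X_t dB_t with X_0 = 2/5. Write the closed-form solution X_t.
X_t = 2/5 * exp((-97/5) * t + (6) * B_t)

For GBM dX = mu X dt + sigma X dB with X_0 = x_0, apply Itô to Y = log X: dY = (mu - sigma^2/2) dt + sigma dB, so Y_t = log(x_0) + (mu - sigma^2/2) t + sigma B_t and hence X_t = x_0 * exp((mu - sigma^2/2) t + sigma B_t).
With mu = -7/5, sigma = 6, x_0 = 2/5, this gives:
  X_t = 2/5 * exp((-97/5) * t + (6) * B_t).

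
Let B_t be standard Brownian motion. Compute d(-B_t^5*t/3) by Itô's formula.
d(-B_t^5*t/3) = (B_t^3*(-B_t^2 - 10*t)/3) dt + (-5*B_t^4*t/3) dB_t

Itô's formula for f(t, x): d f(t, B_t) = (f_t + (1/2) f_xx) dt + f_x dB_t. Compute partials of f(t, x) = -t*x^5/3:
  f_t(t,x)  = -x^5/3
  f_x(t,x)  = -5*t*x^4/3
  f_xx(t,x) = -20*t*x^3/3
Assemble drift = f_t + (1/2) f_xx = x^3*(-10*t - x^2)/3 and diffusion = f_x = -5*t*x^4/3. Substituting x = B_t:
  d(-B_t^5*t/3) = (B_t^3*(-B_t^2 - 10*t)/3) dt + (-5*B_t^4*t/3) dB_t.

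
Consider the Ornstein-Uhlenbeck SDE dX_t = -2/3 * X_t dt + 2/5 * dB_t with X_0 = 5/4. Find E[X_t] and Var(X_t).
E[X_t] = 5*exp(-2*t/3)/4; Var(X_t) = 3/25 - 3*exp(-4*t/3)/25

The OU SDE dX = -theta X dt + sigma dB admits the integrating factor exp(theta t): d(exp(theta t) X_t) = sigma exp(theta t) dB_t. Integrating from 0 to t:
  X_t = x_0 * exp(-theta t) + sigma * int_0^t exp(-theta (t-s)) dB_s.
The Itô integral has mean 0 and (by the Itô isometry) variance sigma^2 * int_0^t exp(-2 theta (t - s)) ds = sigma^2 * (1 - exp(-2 theta t)) / (2 theta).
With theta = 2/3, sigma = 2/5, x_0 = 5/4:
  E[X_t] = 5/4 * exp(-2/3 t) = 5*exp(-2*t/3)/4
  Var(X_t) = (2/5)^2 * (1 - exp(-2*2/3 t)) / (2 * 2/3) = 3/25 - 3*exp(-4*t/3)/25.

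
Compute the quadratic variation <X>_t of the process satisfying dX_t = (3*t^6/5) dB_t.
<X>_t = 9*t^13/325

For an Itô process dX_t = a(t) dt + b(t) dB_t, the quadratic variation is <X>_t = int_0^t b(s)^2 ds (the drift term does not contribute). Here b(s) = 3*s^6/5, so
  b(s)^2 = 9*s^12/25.
Integrating from 0 to t:
  <X>_t = int_0^t (9*s^12/25) ds = 9*t^13/325.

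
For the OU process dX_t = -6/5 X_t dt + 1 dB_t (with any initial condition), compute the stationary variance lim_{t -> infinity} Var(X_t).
lim Var(X_t) = 5/12

The OU SDE dX = -theta X dt + sigma dB admits the integrating factor exp(theta t): d(exp(theta t) X_t) = sigma exp(theta t) dB_t. Integrating from 0 to t gives X_t = x_0 * exp(-theta t) + sigma * int_0^t exp(-theta (t-s)) dB_s for any initial x_0. The Itô integral has variance (by the Itô isometry) sigma^2 * int_0^t exp(-2 theta (t - s)) ds = sigma^2 * (1 - exp(-2 theta t)) / (2 theta), independent of x_0.
With theta = 6/5, sigma = 1:
  Var(X_t) = (1)^2 * (1 - exp(-2*6/5 t)) / (2 * 6/5) = 5/12 - 5*exp(-12*t/5)/12.
As t -> infinity, exp(-2*6/5 t) -> 0, so the stationary variance is sigma^2 / (2 theta) = 5/12.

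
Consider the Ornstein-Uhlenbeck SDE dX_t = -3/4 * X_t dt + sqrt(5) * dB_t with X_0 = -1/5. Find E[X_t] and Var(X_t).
E[X_t] = -exp(-3*t/4)/5; Var(X_t) = 10/3 - 10*exp(-3*t/2)/3

The OU SDE dX = -theta X dt + sigma dB admits the integrating factor exp(theta t): d(exp(theta t) X_t) = sigma exp(theta t) dB_t. Integrating from 0 to t:
  X_t = x_0 * exp(-theta t) + sigma * int_0^t exp(-theta (t-s)) dB_s.
The Itô integral has mean 0 and (by the Itô isometry) variance sigma^2 * int_0^t exp(-2 theta (t - s)) ds = sigma^2 * (1 - exp(-2 theta t)) / (2 theta).
With theta = 3/4, sigma = sqrt(5), x_0 = -1/5:
  E[X_t] = -1/5 * exp(-3/4 t) = -exp(-3*t/4)/5
  Var(X_t) = (sqrt(5))^2 * (1 - exp(-2*3/4 t)) / (2 * 3/4) = 10/3 - 10*exp(-3*t/2)/3.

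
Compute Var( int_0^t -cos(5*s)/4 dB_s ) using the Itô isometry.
Var = t/32 + sin(10*t)/320

The Itô integral of a deterministic integrand f(s) has mean 0 because each increment f(s) * (B_{s+ds} - B_s) has mean 0. By the Itô isometry:
  Var( int_0^t f(s) dB_s ) = E[ (int_0^t f(s) dB_s)^2 ] = int_0^t f(s)^2 ds.
Here f(s) = -cos(5*s)/4, so f(s)^2 = cos(5*s)^2/16. Integrate:
  int_0^t (cos(5*s)^2/16) ds = t/32 + sin(10*t)/320.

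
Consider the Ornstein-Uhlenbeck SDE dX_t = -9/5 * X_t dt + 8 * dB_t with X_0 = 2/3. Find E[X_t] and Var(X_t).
E[X_t] = 2*exp(-9*t/5)/3; Var(X_t) = 160/9 - 160*exp(-18*t/5)/9

The OU SDE dX = -theta X dt + sigma dB admits the integrating factor exp(theta t): d(exp(theta t) X_t) = sigma exp(theta t) dB_t. Integrating from 0 to t:
  X_t = x_0 * exp(-theta t) + sigma * int_0^t exp(-theta (t-s)) dB_s.
The Itô integral has mean 0 and (by the Itô isometry) variance sigma^2 * int_0^t exp(-2 theta (t - s)) ds = sigma^2 * (1 - exp(-2 theta t)) / (2 theta).
With theta = 9/5, sigma = 8, x_0 = 2/3:
  E[X_t] = 2/3 * exp(-9/5 t) = 2*exp(-9*t/5)/3
  Var(X_t) = (8)^2 * (1 - exp(-2*9/5 t)) / (2 * 9/5) = 160/9 - 160*exp(-18*t/5)/9.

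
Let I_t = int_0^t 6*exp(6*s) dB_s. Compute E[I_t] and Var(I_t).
E[I_t] = 0; Var(I_t) = 3*exp(12*t) - 3

The Itô integral of a deterministic integrand f(s) has mean 0 because each increment f(s) * (B_{s+ds} - B_s) has mean 0. By the Itô isometry:
  Var( int_0^t f(s) dB_s ) = E[ (int_0^t f(s) dB_s)^2 ] = int_0^t f(s)^2 ds.
Here f(s) = 6*exp(6*s), so f(s)^2 = 36*exp(12*s). Integrate:
  int_0^t (36*exp(12*s)) ds = 3*exp(12*t) - 3.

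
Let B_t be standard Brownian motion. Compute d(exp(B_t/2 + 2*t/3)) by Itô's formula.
d(exp(B_t/2 + 2*t/3)) = (19*exp(B_t/2 + 2*t/3)/24) dt + (exp(B_t/2 + 2*t/3)/2) dB_t

Itô's formula for f(t, x): d f(t, B_t) = (f_t + (1/2) f_xx) dt + f_x dB_t. Compute partials of f(t, x) = exp(2*t/3 + x/2):
  f_t(t,x)  = 2*exp(2*t/3 + x/2)/3
  f_x(t,x)  = exp(2*t/3 + x/2)/2
  f_xx(t,x) = exp(2*t/3 + x/2)/4
Assemble drift = f_t + (1/2) f_xx = 19*exp(2*t/3 + x/2)/24 and diffusion = f_x = exp(2*t/3 + x/2)/2. Substituting x = B_t:
  d(exp(B_t/2 + 2*t/3)) = (19*exp(B_t/2 + 2*t/3)/24) dt + (exp(B_t/2 + 2*t/3)/2) dB_t.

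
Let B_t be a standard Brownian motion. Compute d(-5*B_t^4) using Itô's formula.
d(-5*B_t^4) = (-30*B_t^2) dt + (-20*B_t^3) dB_t

Itô's formula for f(B_t) gives d f(B_t) = f'(B_t) dB_t + (1/2) f''(B_t) dt. Compute derivatives of f(x) = -5*x^4:
  f'(x)  = -20*x^3
  f''(x) = -60*x^2
Substitute x = B_t and multiply the f'' term by 1/2:
  drift     = (1/2) * (-60*x^2) evaluated at B_t = -30*B_t^2
  diffusion = (-20*x^3) evaluated at B_t = -20*B_t^3
Therefore d(-5*B_t^4) = (-30*B_t^2) dt + (-20*B_t^3) dB_t.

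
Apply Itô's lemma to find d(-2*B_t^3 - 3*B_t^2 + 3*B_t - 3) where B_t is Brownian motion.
d(-2*B_t^3 - 3*B_t^2 + 3*B_t - 3) = (-6*B_t - 3) dt + (-6*B_t^2 - 6*B_t + 3) dB_t

Itô's formula for f(B_t) gives d f(B_t) = f'(B_t) dB_t + (1/2) f''(B_t) dt. Compute derivatives of f(x) = -2*x^3 - 3*x^2 + 3*x - 3:
  f'(x)  = -6*x^2 - 6*x + 3
  f''(x) = -12*x - 6
Substitute x = B_t and multiply the f'' term by 1/2:
  drift     = (1/2) * (-12*x - 6) evaluated at B_t = -6*B_t - 3
  diffusion = (-6*x^2 - 6*x + 3) evaluated at B_t = -6*B_t^2 - 6*B_t + 3
Therefore d(-2*B_t^3 - 3*B_t^2 + 3*B_t - 3) = (-6*B_t - 3) dt + (-6*B_t^2 - 6*B_t + 3) dB_t.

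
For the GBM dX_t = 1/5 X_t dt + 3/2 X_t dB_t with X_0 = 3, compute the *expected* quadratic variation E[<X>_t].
E[<X>_t] = 405*exp(53*t/20)/53 - 405/53

<X>_t = int_0^t ((3/2) * X_s)^2 ds. Taking expectation inside the integral: E[<X>_t] = (3/2)^2 * int_0^t E[X_s^2] ds. For GBM, E[X_s^2] = x_0^2 * exp((2 mu + sigma^2) s). Integrating:
  E[<X>_t] = (3/2)^2 * 3^2 * (exp((2*(1/5) + (3/2)^2) t) - 1) / (2*(1/5) + (3/2)^2)
           = (3/2)^2 * 3^2 * (exp((53/20) t) - 1) / (53/20) = 405*exp(53*t/20)/53 - 405/53.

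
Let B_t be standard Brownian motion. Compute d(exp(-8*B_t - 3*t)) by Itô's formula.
d(exp(-8*B_t - 3*t)) = (29*exp(-8*B_t - 3*t)) dt + (-8*exp(-8*B_t - 3*t)) dB_t

Itô's formula for f(t, x): d f(t, B_t) = (f_t + (1/2) f_xx) dt + f_x dB_t. Compute partials of f(t, x) = exp(-3*t - 8*x):
  f_t(t,x)  = -3*exp(-3*t - 8*x)
  f_x(t,x)  = -8*exp(-3*t - 8*x)
  f_xx(t,x) = 64*exp(-3*t - 8*x)
Assemble drift = f_t + (1/2) f_xx = 29*exp(-3*t - 8*x) and diffusion = f_x = -8*exp(-3*t - 8*x). Substituting x = B_t:
  d(exp(-8*B_t - 3*t)) = (29*exp(-8*B_t - 3*t)) dt + (-8*exp(-8*B_t - 3*t)) dB_t.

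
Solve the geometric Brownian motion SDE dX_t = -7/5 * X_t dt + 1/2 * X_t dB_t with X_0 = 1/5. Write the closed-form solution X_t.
X_t = 1/5 * exp((-61/40) * t + (1/2) * B_t)

For GBM dX = mu X dt + sigma X dB with X_0 = x_0, apply Itô to Y = log X: dY = (mu - sigma^2/2) dt + sigma dB, so Y_t = log(x_0) + (mu - sigma^2/2) t + sigma B_t and hence X_t = x_0 * exp((mu - sigma^2/2) t + sigma B_t).
With mu = -7/5, sigma = 1/2, x_0 = 1/5, this gives:
  X_t = 1/5 * exp((-61/40) * t + (1/2) * B_t).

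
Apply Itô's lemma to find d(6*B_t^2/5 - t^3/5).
d(6*B_t^2/5 - t^3/5) = (6/5 - 3*t^2/5) dt + (12*B_t/5) dB_t

Itô's formula for f(t, x): d f(t, B_t) = (f_t + (1/2) f_xx) dt + f_x dB_t. Compute partials of f(t, x) = -t^3/5 + 6*x^2/5:
  f_t(t,x)  = -3*t^2/5
  f_x(t,x)  = 12*x/5
  f_xx(t,x) = 12/5
Assemble drift = f_t + (1/2) f_xx = 6/5 - 3*t^2/5 and diffusion = f_x = 12*x/5. Substituting x = B_t:
  d(6*B_t^2/5 - t^3/5) = (6/5 - 3*t^2/5) dt + (12*B_t/5) dB_t.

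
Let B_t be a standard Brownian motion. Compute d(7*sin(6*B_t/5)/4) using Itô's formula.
d(7*sin(6*B_t/5)/4) = (-63*sin(6*B_t/5)/50) dt + (21*cos(6*B_t/5)/10) dB_t

Itô's formula for f(B_t) gives d f(B_t) = f'(B_t) dB_t + (1/2) f''(B_t) dt. Compute derivatives of f(x) = 7*sin(6*x/5)/4:
  f'(x)  = 21*cos(6*x/5)/10
  f''(x) = -63*sin(6*x/5)/25
Substitute x = B_t and multiply the f'' term by 1/2:
  drift     = (1/2) * (-63*sin(6*x/5)/25) evaluated at B_t = -63*sin(6*B_t/5)/50
  diffusion = (21*cos(6*x/5)/10) evaluated at B_t = 21*cos(6*B_t/5)/10
Therefore d(7*sin(6*B_t/5)/4) = (-63*sin(6*B_t/5)/50) dt + (21*cos(6*B_t/5)/10) dB_t.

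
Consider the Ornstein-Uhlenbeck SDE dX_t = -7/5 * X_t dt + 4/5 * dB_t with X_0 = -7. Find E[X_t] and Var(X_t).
E[X_t] = -7*exp(-7*t/5); Var(X_t) = 8/35 - 8*exp(-14*t/5)/35

The OU SDE dX = -theta X dt + sigma dB admits the integrating factor exp(theta t): d(exp(theta t) X_t) = sigma exp(theta t) dB_t. Integrating from 0 to t:
  X_t = x_0 * exp(-theta t) + sigma * int_0^t exp(-theta (t-s)) dB_s.
The Itô integral has mean 0 and (by the Itô isometry) variance sigma^2 * int_0^t exp(-2 theta (t - s)) ds = sigma^2 * (1 - exp(-2 theta t)) / (2 theta).
With theta = 7/5, sigma = 4/5, x_0 = -7:
  E[X_t] = -7 * exp(-7/5 t) = -7*exp(-7*t/5)
  Var(X_t) = (4/5)^2 * (1 - exp(-2*7/5 t)) / (2 * 7/5) = 8/35 - 8*exp(-14*t/5)/35.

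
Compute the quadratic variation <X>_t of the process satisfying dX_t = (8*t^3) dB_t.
<X>_t = 64*t^7/7

For an Itô process dX_t = a(t) dt + b(t) dB_t, the quadratic variation is <X>_t = int_0^t b(s)^2 ds (the drift term does not contribute). Here b(s) = 8*s^3, so
  b(s)^2 = 64*s^6.
Integrating from 0 to t:
  <X>_t = int_0^t (64*s^6) ds = 64*t^7/7.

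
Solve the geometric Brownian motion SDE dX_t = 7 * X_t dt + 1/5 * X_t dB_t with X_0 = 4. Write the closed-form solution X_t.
X_t = 4 * exp((349/50) * t + (1/5) * B_t)

For GBM dX = mu X dt + sigma X dB with X_0 = x_0, apply Itô to Y = log X: dY = (mu - sigma^2/2) dt + sigma dB, so Y_t = log(x_0) + (mu - sigma^2/2) t + sigma B_t and hence X_t = x_0 * exp((mu - sigma^2/2) t + sigma B_t).
With mu = 7, sigma = 1/5, x_0 = 4, this gives:
  X_t = 4 * exp((349/50) * t + (1/5) * B_t).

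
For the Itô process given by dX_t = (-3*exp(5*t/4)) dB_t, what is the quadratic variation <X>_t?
<X>_t = 18*exp(5*t/2)/5 - 18/5

For an Itô process dX_t = a(t) dt + b(t) dB_t, the quadratic variation is <X>_t = int_0^t b(s)^2 ds (the drift term does not contribute). Here b(s) = -3*exp(5*s/4), so
  b(s)^2 = 9*exp(5*s/2).
Integrating from 0 to t:
  <X>_t = int_0^t (9*exp(5*s/2)) ds = 18*exp(5*t/2)/5 - 18/5.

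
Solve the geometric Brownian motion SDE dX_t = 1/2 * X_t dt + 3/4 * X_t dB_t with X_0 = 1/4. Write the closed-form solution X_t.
X_t = 1/4 * exp((7/32) * t + (3/4) * B_t)

For GBM dX = mu X dt + sigma X dB with X_0 = x_0, apply Itô to Y = log X: dY = (mu - sigma^2/2) dt + sigma dB, so Y_t = log(x_0) + (mu - sigma^2/2) t + sigma B_t and hence X_t = x_0 * exp((mu - sigma^2/2) t + sigma B_t).
With mu = 1/2, sigma = 3/4, x_0 = 1/4, this gives:
  X_t = 1/4 * exp((7/32) * t + (3/4) * B_t).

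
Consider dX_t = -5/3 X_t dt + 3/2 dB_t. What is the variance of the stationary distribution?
lim Var(X_t) = 27/40

The OU SDE dX = -theta X dt + sigma dB admits the integrating factor exp(theta t): d(exp(theta t) X_t) = sigma exp(theta t) dB_t. Integrating from 0 to t gives X_t = x_0 * exp(-theta t) + sigma * int_0^t exp(-theta (t-s)) dB_s for any initial x_0. The Itô integral has variance (by the Itô isometry) sigma^2 * int_0^t exp(-2 theta (t - s)) ds = sigma^2 * (1 - exp(-2 theta t)) / (2 theta), independent of x_0.
With theta = 5/3, sigma = 3/2:
  Var(X_t) = (3/2)^2 * (1 - exp(-2*5/3 t)) / (2 * 5/3) = 27/40 - 27*exp(-10*t/3)/40.
As t -> infinity, exp(-2*5/3 t) -> 0, so the stationary variance is sigma^2 / (2 theta) = 27/40.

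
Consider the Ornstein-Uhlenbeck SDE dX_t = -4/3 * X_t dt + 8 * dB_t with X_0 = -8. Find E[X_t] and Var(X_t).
E[X_t] = -8*exp(-4*t/3); Var(X_t) = 24 - 24*exp(-8*t/3)

The OU SDE dX = -theta X dt + sigma dB admits the integrating factor exp(theta t): d(exp(theta t) X_t) = sigma exp(theta t) dB_t. Integrating from 0 to t:
  X_t = x_0 * exp(-theta t) + sigma * int_0^t exp(-theta (t-s)) dB_s.
The Itô integral has mean 0 and (by the Itô isometry) variance sigma^2 * int_0^t exp(-2 theta (t - s)) ds = sigma^2 * (1 - exp(-2 theta t)) / (2 theta).
With theta = 4/3, sigma = 8, x_0 = -8:
  E[X_t] = -8 * exp(-4/3 t) = -8*exp(-4*t/3)
  Var(X_t) = (8)^2 * (1 - exp(-2*4/3 t)) / (2 * 4/3) = 24 - 24*exp(-8*t/3).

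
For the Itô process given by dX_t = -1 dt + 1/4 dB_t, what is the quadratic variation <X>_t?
<X>_t = t/16

For an Itô process dX_t = a(t) dt + b(t) dB_t, the quadratic variation is <X>_t = int_0^t b(s)^2 ds (the drift term does not contribute). Here b(s) = 1/4, so
  b(s)^2 = 1/16.
Integrating from 0 to t:
  <X>_t = int_0^t (1/16) ds = t/16.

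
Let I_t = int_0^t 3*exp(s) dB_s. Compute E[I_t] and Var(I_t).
E[I_t] = 0; Var(I_t) = 9*exp(2*t)/2 - 9/2

The Itô integral of a deterministic integrand f(s) has mean 0 because each increment f(s) * (B_{s+ds} - B_s) has mean 0. By the Itô isometry:
  Var( int_0^t f(s) dB_s ) = E[ (int_0^t f(s) dB_s)^2 ] = int_0^t f(s)^2 ds.
Here f(s) = 3*exp(s), so f(s)^2 = 9*exp(2*s). Integrate:
  int_0^t (9*exp(2*s)) ds = 9*exp(2*t)/2 - 9/2.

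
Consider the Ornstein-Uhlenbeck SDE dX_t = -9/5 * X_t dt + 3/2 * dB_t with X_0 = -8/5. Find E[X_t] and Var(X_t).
E[X_t] = -8*exp(-9*t/5)/5; Var(X_t) = 5/8 - 5*exp(-18*t/5)/8

The OU SDE dX = -theta X dt + sigma dB admits the integrating factor exp(theta t): d(exp(theta t) X_t) = sigma exp(theta t) dB_t. Integrating from 0 to t:
  X_t = x_0 * exp(-theta t) + sigma * int_0^t exp(-theta (t-s)) dB_s.
The Itô integral has mean 0 and (by the Itô isometry) variance sigma^2 * int_0^t exp(-2 theta (t - s)) ds = sigma^2 * (1 - exp(-2 theta t)) / (2 theta).
With theta = 9/5, sigma = 3/2, x_0 = -8/5:
  E[X_t] = -8/5 * exp(-9/5 t) = -8*exp(-9*t/5)/5
  Var(X_t) = (3/2)^2 * (1 - exp(-2*9/5 t)) / (2 * 9/5) = 5/8 - 5*exp(-18*t/5)/8.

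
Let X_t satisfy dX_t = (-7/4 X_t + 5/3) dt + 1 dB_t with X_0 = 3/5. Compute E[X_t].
E[X_t] = 20/21 - 37*exp(-7*t/4)/105

Taking expectations and using E[dB_t] = 0, the mean m(t) = E[X_t] satisfies the ODE m'(t) = a m(t) + b with m(0) = x_0. With a = -7/4, b = 5/3, x_0 = 3/5, the solution is
  m(t) = x_0 * exp(a t) + (b/a) * (exp(a t) - 1)
       = (3/5) * exp((-7/4) t) + ((5/3)/(-7/4)) * (exp((-7/4) t) - 1)
       = 20/21 - 37*exp(-7*t/4)/105.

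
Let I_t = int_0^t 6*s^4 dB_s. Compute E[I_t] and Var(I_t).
E[I_t] = 0; Var(I_t) = 4*t^9

The Itô integral of a deterministic integrand f(s) has mean 0 because each increment f(s) * (B_{s+ds} - B_s) has mean 0. By the Itô isometry:
  Var( int_0^t f(s) dB_s ) = E[ (int_0^t f(s) dB_s)^2 ] = int_0^t f(s)^2 ds.
Here f(s) = 6*s^4, so f(s)^2 = 36*s^8. Integrate:
  int_0^t (36*s^8) ds = 4*t^9.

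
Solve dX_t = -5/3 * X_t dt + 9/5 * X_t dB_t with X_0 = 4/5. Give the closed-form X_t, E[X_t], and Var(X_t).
X_t = 4/5 * exp((-493/150) t + (9/5) B_t); E[X_t] = 4*exp(-5*t/3)/5; Var(X_t) = (16*exp(81*t/25) - 16)*exp(-10*t/3)/25

For GBM dX = mu X dt + sigma X dB with X_0 = x_0, apply Itô to Y = log X: dY = (mu - sigma^2/2) dt + sigma dB, so Y_t = log(x_0) + (mu - sigma^2/2) t + sigma B_t and hence X_t = x_0 * exp((mu - sigma^2/2) t + sigma B_t).
With mu = -5/3, sigma = 9/5, x_0 = 4/5, this gives:
  X_t = 4/5 * exp((-493/150) * t + (9/5) * B_t).
Since sigma*B_t ~ Normal(0, sigma^2 t), E[exp(sigma*B_t)] = exp(sigma^2 t / 2); so E[X_t] = x_0 * exp((mu - sigma^2/2) t) * exp(sigma^2 t / 2) = x_0 * exp(mu t) = 4*exp(-5*t/3)/5.
Var(X_t) = E[X_t^2] - (E[X_t])^2 = x_0^2 * exp(2 mu t) * (exp(sigma^2 t) - 1) = (16*exp(81*t/25) - 16)*exp(-10*t/3)/25.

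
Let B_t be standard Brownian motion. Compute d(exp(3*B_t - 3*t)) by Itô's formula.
d(exp(3*B_t - 3*t)) = (3*exp(3*B_t - 3*t)/2) dt + (3*exp(3*B_t - 3*t)) dB_t

Itô's formula for f(t, x): d f(t, B_t) = (f_t + (1/2) f_xx) dt + f_x dB_t. Compute partials of f(t, x) = exp(-3*t + 3*x):
  f_t(t,x)  = -3*exp(-3*t + 3*x)
  f_x(t,x)  = 3*exp(-3*t + 3*x)
  f_xx(t,x) = 9*exp(-3*t + 3*x)
Assemble drift = f_t + (1/2) f_xx = 3*exp(-3*t + 3*x)/2 and diffusion = f_x = 3*exp(-3*t + 3*x). Substituting x = B_t:
  d(exp(3*B_t - 3*t)) = (3*exp(3*B_t - 3*t)/2) dt + (3*exp(3*B_t - 3*t)) dB_t.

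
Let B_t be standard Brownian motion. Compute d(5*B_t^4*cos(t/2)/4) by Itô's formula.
d(5*B_t^4*cos(t/2)/4) = (5*B_t^2*(-B_t^2*sin(t/2) + 12*cos(t/2))/8) dt + (5*B_t^3*cos(t/2)) dB_t

Itô's formula for f(t, x): d f(t, B_t) = (f_t + (1/2) f_xx) dt + f_x dB_t. Compute partials of f(t, x) = 5*x^4*cos(t/2)/4:
  f_t(t,x)  = -5*x^4*sin(t/2)/8
  f_x(t,x)  = 5*x^3*cos(t/2)
  f_xx(t,x) = 15*x^2*cos(t/2)
Assemble drift = f_t + (1/2) f_xx = 5*x^2*(-x^2*sin(t/2) + 12*cos(t/2))/8 and diffusion = f_x = 5*x^3*cos(t/2). Substituting x = B_t:
  d(5*B_t^4*cos(t/2)/4) = (5*B_t^2*(-B_t^2*sin(t/2) + 12*cos(t/2))/8) dt + (5*B_t^3*cos(t/2)) dB_t.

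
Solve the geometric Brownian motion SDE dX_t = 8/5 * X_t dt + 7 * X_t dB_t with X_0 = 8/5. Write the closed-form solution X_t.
X_t = 8/5 * exp((-229/10) * t + (7) * B_t)

For GBM dX = mu X dt + sigma X dB with X_0 = x_0, apply Itô to Y = log X: dY = (mu - sigma^2/2) dt + sigma dB, so Y_t = log(x_0) + (mu - sigma^2/2) t + sigma B_t and hence X_t = x_0 * exp((mu - sigma^2/2) t + sigma B_t).
With mu = 8/5, sigma = 7, x_0 = 8/5, this gives:
  X_t = 8/5 * exp((-229/10) * t + (7) * B_t).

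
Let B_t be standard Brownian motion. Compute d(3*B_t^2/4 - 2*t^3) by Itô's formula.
d(3*B_t^2/4 - 2*t^3) = (3/4 - 6*t^2) dt + (3*B_t/2) dB_t

Itô's formula for f(t, x): d f(t, B_t) = (f_t + (1/2) f_xx) dt + f_x dB_t. Compute partials of f(t, x) = -2*t^3 + 3*x^2/4:
  f_t(t,x)  = -6*t^2
  f_x(t,x)  = 3*x/2
  f_xx(t,x) = 3/2
Assemble drift = f_t + (1/2) f_xx = 3/4 - 6*t^2 and diffusion = f_x = 3*x/2. Substituting x = B_t:
  d(3*B_t^2/4 - 2*t^3) = (3/4 - 6*t^2) dt + (3*B_t/2) dB_t.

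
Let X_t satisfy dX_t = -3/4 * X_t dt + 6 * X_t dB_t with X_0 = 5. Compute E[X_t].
E[X_t] = 5*exp(-3*t/4)

For GBM dX = mu X dt + sigma X dB with X_0 = x_0, apply Itô to Y = log X: dY = (mu - sigma^2/2) dt + sigma dB, so Y_t = log(x_0) + (mu - sigma^2/2) t + sigma B_t and hence X_t = x_0 * exp((mu - sigma^2/2) t + sigma B_t).
With mu = -3/4, sigma = 6, x_0 = 5, this gives:
  X_t = 5 * exp((-75/4) * t + (6) * B_t).
Since sigma*B_t ~ Normal(0, sigma^2 t), E[exp(sigma*B_t)] = exp(sigma^2 t / 2); so E[X_t] = x_0 * exp((mu - sigma^2/2) t) * exp(sigma^2 t / 2) = x_0 * exp(mu t) = 5*exp(-3*t/4).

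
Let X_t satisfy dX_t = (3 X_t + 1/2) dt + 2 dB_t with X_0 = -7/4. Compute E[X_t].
E[X_t] = -19*exp(3*t)/12 - 1/6

Taking expectations and using E[dB_t] = 0, the mean m(t) = E[X_t] satisfies the ODE m'(t) = a m(t) + b with m(0) = x_0. With a = 3, b = 1/2, x_0 = -7/4, the solution is
  m(t) = x_0 * exp(a t) + (b/a) * (exp(a t) - 1)
       = (-7/4) * exp(3 t) + ((1/2)/3) * (exp(3 t) - 1)
       = -19*exp(3*t)/12 - 1/6.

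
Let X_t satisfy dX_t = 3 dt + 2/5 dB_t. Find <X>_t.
<X>_t = 4*t/25

For an Itô process dX_t = a(t) dt + b(t) dB_t, the quadratic variation is <X>_t = int_0^t b(s)^2 ds (the drift term does not contribute). Here b(s) = 2/5, so
  b(s)^2 = 4/25.
Integrating from 0 to t:
  <X>_t = int_0^t (4/25) ds = 4*t/25.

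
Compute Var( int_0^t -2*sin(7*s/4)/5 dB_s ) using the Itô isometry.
Var = 2*t/25 - 4*sin(7*t/2)/175

The Itô integral of a deterministic integrand f(s) has mean 0 because each increment f(s) * (B_{s+ds} - B_s) has mean 0. By the Itô isometry:
  Var( int_0^t f(s) dB_s ) = E[ (int_0^t f(s) dB_s)^2 ] = int_0^t f(s)^2 ds.
Here f(s) = -2*sin(7*s/4)/5, so f(s)^2 = 4*sin(7*s/4)^2/25. Integrate:
  int_0^t (4*sin(7*s/4)^2/25) ds = 2*t/25 - 4*sin(7*t/2)/175.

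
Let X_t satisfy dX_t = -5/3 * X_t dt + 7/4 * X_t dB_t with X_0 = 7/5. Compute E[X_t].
E[X_t] = 7*exp(-5*t/3)/5

For GBM dX = mu X dt + sigma X dB with X_0 = x_0, apply Itô to Y = log X: dY = (mu - sigma^2/2) dt + sigma dB, so Y_t = log(x_0) + (mu - sigma^2/2) t + sigma B_t and hence X_t = x_0 * exp((mu - sigma^2/2) t + sigma B_t).
With mu = -5/3, sigma = 7/4, x_0 = 7/5, this gives:
  X_t = 7/5 * exp((-307/96) * t + (7/4) * B_t).
Since sigma*B_t ~ Normal(0, sigma^2 t), E[exp(sigma*B_t)] = exp(sigma^2 t / 2); so E[X_t] = x_0 * exp((mu - sigma^2/2) t) * exp(sigma^2 t / 2) = x_0 * exp(mu t) = 7*exp(-5*t/3)/5.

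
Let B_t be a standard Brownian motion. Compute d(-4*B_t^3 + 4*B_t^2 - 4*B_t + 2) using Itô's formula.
d(-4*B_t^3 + 4*B_t^2 - 4*B_t + 2) = (4 - 12*B_t) dt + (-12*B_t^2 + 8*B_t - 4) dB_t

Itô's formula for f(B_t) gives d f(B_t) = f'(B_t) dB_t + (1/2) f''(B_t) dt. Compute derivatives of f(x) = -4*x^3 + 4*x^2 - 4*x + 2:
  f'(x)  = -12*x^2 + 8*x - 4
  f''(x) = 8 - 24*x
Substitute x = B_t and multiply the f'' term by 1/2:
  drift     = (1/2) * (8 - 24*x) evaluated at B_t = 4 - 12*B_t
  diffusion = (-12*x^2 + 8*x - 4) evaluated at B_t = -12*B_t^2 + 8*B_t - 4
Therefore d(-4*B_t^3 + 4*B_t^2 - 4*B_t + 2) = (4 - 12*B_t) dt + (-12*B_t^2 + 8*B_t - 4) dB_t.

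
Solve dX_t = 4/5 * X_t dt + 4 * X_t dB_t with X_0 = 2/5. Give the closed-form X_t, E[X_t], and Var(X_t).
X_t = 2/5 * exp((-36/5) t + (4) B_t); E[X_t] = 2*exp(4*t/5)/5; Var(X_t) = 4*(exp(16*t) - 1)*exp(8*t/5)/25

For GBM dX = mu X dt + sigma X dB with X_0 = x_0, apply Itô to Y = log X: dY = (mu - sigma^2/2) dt + sigma dB, so Y_t = log(x_0) + (mu - sigma^2/2) t + sigma B_t and hence X_t = x_0 * exp((mu - sigma^2/2) t + sigma B_t).
With mu = 4/5, sigma = 4, x_0 = 2/5, this gives:
  X_t = 2/5 * exp((-36/5) * t + (4) * B_t).
Since sigma*B_t ~ Normal(0, sigma^2 t), E[exp(sigma*B_t)] = exp(sigma^2 t / 2); so E[X_t] = x_0 * exp((mu - sigma^2/2) t) * exp(sigma^2 t / 2) = x_0 * exp(mu t) = 2*exp(4*t/5)/5.
Var(X_t) = E[X_t^2] - (E[X_t])^2 = x_0^2 * exp(2 mu t) * (exp(sigma^2 t) - 1) = 4*(exp(16*t) - 1)*exp(8*t/5)/25.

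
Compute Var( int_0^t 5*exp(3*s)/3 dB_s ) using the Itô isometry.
Var = 25*exp(6*t)/54 - 25/54

The Itô integral of a deterministic integrand f(s) has mean 0 because each increment f(s) * (B_{s+ds} - B_s) has mean 0. By the Itô isometry:
  Var( int_0^t f(s) dB_s ) = E[ (int_0^t f(s) dB_s)^2 ] = int_0^t f(s)^2 ds.
Here f(s) = 5*exp(3*s)/3, so f(s)^2 = 25*exp(6*s)/9. Integrate:
  int_0^t (25*exp(6*s)/9) ds = 25*exp(6*t)/54 - 25/54.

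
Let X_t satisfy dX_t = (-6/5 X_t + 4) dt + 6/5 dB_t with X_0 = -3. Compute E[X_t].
E[X_t] = 10/3 - 19*exp(-6*t/5)/3

Taking expectations and using E[dB_t] = 0, the mean m(t) = E[X_t] satisfies the ODE m'(t) = a m(t) + b with m(0) = x_0. With a = -6/5, b = 4, x_0 = -3, the solution is
  m(t) = x_0 * exp(a t) + (b/a) * (exp(a t) - 1)
       = (-3) * exp((-6/5) t) + (4/(-6/5)) * (exp((-6/5) t) - 1)
       = 10/3 - 19*exp(-6*t/5)/3.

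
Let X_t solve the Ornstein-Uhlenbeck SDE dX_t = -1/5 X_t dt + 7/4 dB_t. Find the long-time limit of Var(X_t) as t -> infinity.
lim Var(X_t) = 245/32

The OU SDE dX = -theta X dt + sigma dB admits the integrating factor exp(theta t): d(exp(theta t) X_t) = sigma exp(theta t) dB_t. Integrating from 0 to t gives X_t = x_0 * exp(-theta t) + sigma * int_0^t exp(-theta (t-s)) dB_s for any initial x_0. The Itô integral has variance (by the Itô isometry) sigma^2 * int_0^t exp(-2 theta (t - s)) ds = sigma^2 * (1 - exp(-2 theta t)) / (2 theta), independent of x_0.
With theta = 1/5, sigma = 7/4:
  Var(X_t) = (7/4)^2 * (1 - exp(-2*1/5 t)) / (2 * 1/5) = 245/32 - 245*exp(-2*t/5)/32.
As t -> infinity, exp(-2*1/5 t) -> 0, so the stationary variance is sigma^2 / (2 theta) = 245/32.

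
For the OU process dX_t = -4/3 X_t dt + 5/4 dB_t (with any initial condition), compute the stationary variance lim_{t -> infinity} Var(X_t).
lim Var(X_t) = 75/128

The OU SDE dX = -theta X dt + sigma dB admits the integrating factor exp(theta t): d(exp(theta t) X_t) = sigma exp(theta t) dB_t. Integrating from 0 to t gives X_t = x_0 * exp(-theta t) + sigma * int_0^t exp(-theta (t-s)) dB_s for any initial x_0. The Itô integral has variance (by the Itô isometry) sigma^2 * int_0^t exp(-2 theta (t - s)) ds = sigma^2 * (1 - exp(-2 theta t)) / (2 theta), independent of x_0.
With theta = 4/3, sigma = 5/4:
  Var(X_t) = (5/4)^2 * (1 - exp(-2*4/3 t)) / (2 * 4/3) = 75/128 - 75*exp(-8*t/3)/128.
As t -> infinity, exp(-2*4/3 t) -> 0, so the stationary variance is sigma^2 / (2 theta) = 75/128.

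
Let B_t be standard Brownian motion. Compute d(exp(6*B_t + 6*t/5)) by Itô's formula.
d(exp(6*B_t + 6*t/5)) = (96*exp(6*B_t + 6*t/5)/5) dt + (6*exp(6*B_t + 6*t/5)) dB_t

Itô's formula for f(t, x): d f(t, B_t) = (f_t + (1/2) f_xx) dt + f_x dB_t. Compute partials of f(t, x) = exp(6*t/5 + 6*x):
  f_t(t,x)  = 6*exp(6*t/5 + 6*x)/5
  f_x(t,x)  = 6*exp(6*t/5 + 6*x)
  f_xx(t,x) = 36*exp(6*t/5 + 6*x)
Assemble drift = f_t + (1/2) f_xx = 96*exp(6*t/5 + 6*x)/5 and diffusion = f_x = 6*exp(6*t/5 + 6*x). Substituting x = B_t:
  d(exp(6*B_t + 6*t/5)) = (96*exp(6*B_t + 6*t/5)/5) dt + (6*exp(6*B_t + 6*t/5)) dB_t.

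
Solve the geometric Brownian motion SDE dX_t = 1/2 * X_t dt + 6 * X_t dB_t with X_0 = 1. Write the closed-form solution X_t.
X_t = 1 * exp((-35/2) * t + (6) * B_t)

For GBM dX = mu X dt + sigma X dB with X_0 = x_0, apply Itô to Y = log X: dY = (mu - sigma^2/2) dt + sigma dB, so Y_t = log(x_0) + (mu - sigma^2/2) t + sigma B_t and hence X_t = x_0 * exp((mu - sigma^2/2) t + sigma B_t).
With mu = 1/2, sigma = 6, x_0 = 1, this gives:
  X_t = 1 * exp((-35/2) * t + (6) * B_t).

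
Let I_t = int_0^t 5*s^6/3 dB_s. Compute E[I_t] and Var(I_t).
E[I_t] = 0; Var(I_t) = 25*t^13/117

The Itô integral of a deterministic integrand f(s) has mean 0 because each increment f(s) * (B_{s+ds} - B_s) has mean 0. By the Itô isometry:
  Var( int_0^t f(s) dB_s ) = E[ (int_0^t f(s) dB_s)^2 ] = int_0^t f(s)^2 ds.
Here f(s) = 5*s^6/3, so f(s)^2 = 25*s^12/9. Integrate:
  int_0^t (25*s^12/9) ds = 25*t^13/117.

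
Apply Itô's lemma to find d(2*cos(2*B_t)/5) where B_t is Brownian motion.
d(2*cos(2*B_t)/5) = (-4*cos(2*B_t)/5) dt + (-4*sin(2*B_t)/5) dB_t

Itô's formula for f(B_t) gives d f(B_t) = f'(B_t) dB_t + (1/2) f''(B_t) dt. Compute derivatives of f(x) = 2*cos(2*x)/5:
  f'(x)  = -4*sin(2*x)/5
  f''(x) = -8*cos(2*x)/5
Substitute x = B_t and multiply the f'' term by 1/2:
  drift     = (1/2) * (-8*cos(2*x)/5) evaluated at B_t = -4*cos(2*B_t)/5
  diffusion = (-4*sin(2*x)/5) evaluated at B_t = -4*sin(2*B_t)/5
Therefore d(2*cos(2*B_t)/5) = (-4*cos(2*B_t)/5) dt + (-4*sin(2*B_t)/5) dB_t.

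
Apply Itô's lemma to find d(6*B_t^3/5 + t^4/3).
d(6*B_t^3/5 + t^4/3) = (18*B_t/5 + 4*t^3/3) dt + (18*B_t^2/5) dB_t

Itô's formula for f(t, x): d f(t, B_t) = (f_t + (1/2) f_xx) dt + f_x dB_t. Compute partials of f(t, x) = t^4/3 + 6*x^3/5:
  f_t(t,x)  = 4*t^3/3
  f_x(t,x)  = 18*x^2/5
  f_xx(t,x) = 36*x/5
Assemble drift = f_t + (1/2) f_xx = 4*t^3/3 + 18*x/5 and diffusion = f_x = 18*x^2/5. Substituting x = B_t:
  d(6*B_t^3/5 + t^4/3) = (18*B_t/5 + 4*t^3/3) dt + (18*B_t^2/5) dB_t.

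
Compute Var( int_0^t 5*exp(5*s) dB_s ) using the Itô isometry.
Var = 5*exp(10*t)/2 - 5/2

The Itô integral of a deterministic integrand f(s) has mean 0 because each increment f(s) * (B_{s+ds} - B_s) has mean 0. By the Itô isometry:
  Var( int_0^t f(s) dB_s ) = E[ (int_0^t f(s) dB_s)^2 ] = int_0^t f(s)^2 ds.
Here f(s) = 5*exp(5*s), so f(s)^2 = 25*exp(10*s). Integrate:
  int_0^t (25*exp(10*s)) ds = 5*exp(10*t)/2 - 5/2.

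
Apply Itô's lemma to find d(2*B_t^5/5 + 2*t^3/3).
d(2*B_t^5/5 + 2*t^3/3) = (4*B_t^3 + 2*t^2) dt + (2*B_t^4) dB_t

Itô's formula for f(t, x): d f(t, B_t) = (f_t + (1/2) f_xx) dt + f_x dB_t. Compute partials of f(t, x) = 2*t^3/3 + 2*x^5/5:
  f_t(t,x)  = 2*t^2
  f_x(t,x)  = 2*x^4
  f_xx(t,x) = 8*x^3
Assemble drift = f_t + (1/2) f_xx = 2*t^2 + 4*x^3 and diffusion = f_x = 2*x^4. Substituting x = B_t:
  d(2*B_t^5/5 + 2*t^3/3) = (4*B_t^3 + 2*t^2) dt + (2*B_t^4) dB_t.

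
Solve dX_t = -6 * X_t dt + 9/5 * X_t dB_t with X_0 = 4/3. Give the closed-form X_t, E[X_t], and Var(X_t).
X_t = 4/3 * exp((-381/50) t + (9/5) B_t); E[X_t] = 4*exp(-6*t)/3; Var(X_t) = (16*exp(81*t/25) - 16)*exp(-12*t)/9

For GBM dX = mu X dt + sigma X dB with X_0 = x_0, apply Itô to Y = log X: dY = (mu - sigma^2/2) dt + sigma dB, so Y_t = log(x_0) + (mu - sigma^2/2) t + sigma B_t and hence X_t = x_0 * exp((mu - sigma^2/2) t + sigma B_t).
With mu = -6, sigma = 9/5, x_0 = 4/3, this gives:
  X_t = 4/3 * exp((-381/50) * t + (9/5) * B_t).
Since sigma*B_t ~ Normal(0, sigma^2 t), E[exp(sigma*B_t)] = exp(sigma^2 t / 2); so E[X_t] = x_0 * exp((mu - sigma^2/2) t) * exp(sigma^2 t / 2) = x_0 * exp(mu t) = 4*exp(-6*t)/3.
Var(X_t) = E[X_t^2] - (E[X_t])^2 = x_0^2 * exp(2 mu t) * (exp(sigma^2 t) - 1) = (16*exp(81*t/25) - 16)*exp(-12*t)/9.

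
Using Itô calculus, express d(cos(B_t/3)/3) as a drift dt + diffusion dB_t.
d(cos(B_t/3)/3) = (-cos(B_t/3)/54) dt + (-sin(B_t/3)/9) dB_t

Itô's formula for f(B_t) gives d f(B_t) = f'(B_t) dB_t + (1/2) f''(B_t) dt. Compute derivatives of f(x) = cos(x/3)/3:
  f'(x)  = -sin(x/3)/9
  f''(x) = -cos(x/3)/27
Substitute x = B_t and multiply the f'' term by 1/2:
  drift     = (1/2) * (-cos(x/3)/27) evaluated at B_t = -cos(B_t/3)/54
  diffusion = (-sin(x/3)/9) evaluated at B_t = -sin(B_t/3)/9
Therefore d(cos(B_t/3)/3) = (-cos(B_t/3)/54) dt + (-sin(B_t/3)/9) dB_t.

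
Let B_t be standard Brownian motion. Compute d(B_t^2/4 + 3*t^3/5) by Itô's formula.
d(B_t^2/4 + 3*t^3/5) = (9*t^2/5 + 1/4) dt + (B_t/2) dB_t

Itô's formula for f(t, x): d f(t, B_t) = (f_t + (1/2) f_xx) dt + f_x dB_t. Compute partials of f(t, x) = 3*t^3/5 + x^2/4:
  f_t(t,x)  = 9*t^2/5
  f_x(t,x)  = x/2
  f_xx(t,x) = 1/2
Assemble drift = f_t + (1/2) f_xx = 9*t^2/5 + 1/4 and diffusion = f_x = x/2. Substituting x = B_t:
  d(B_t^2/4 + 3*t^3/5) = (9*t^2/5 + 1/4) dt + (B_t/2) dB_t.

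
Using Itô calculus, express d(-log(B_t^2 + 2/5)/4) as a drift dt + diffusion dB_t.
d(-log(B_t^2 + 2/5)/4) = (5*(5*B_t^2 - 2)/(4*(5*B_t^2 + 2)^2)) dt + (-5*B_t/(10*B_t^2 + 4)) dB_t

Itô's formula for f(B_t) gives d f(B_t) = f'(B_t) dB_t + (1/2) f''(B_t) dt. Compute derivatives of f(x) = -log(x^2 + 2/5)/4:
  f'(x)  = -5*x/(10*x^2 + 4)
  f''(x) = 5*(5*x^2 - 2)/(2*(5*x^2 + 2)^2)
Substitute x = B_t and multiply the f'' term by 1/2:
  drift     = (1/2) * (5*(5*x^2 - 2)/(2*(5*x^2 + 2)^2)) evaluated at B_t = 5*(5*B_t^2 - 2)/(4*(5*B_t^2 + 2)^2)
  diffusion = (-5*x/(10*x^2 + 4)) evaluated at B_t = -5*B_t/(10*B_t^2 + 4)
Therefore d(-log(B_t^2 + 2/5)/4) = (5*(5*B_t^2 - 2)/(4*(5*B_t^2 + 2)^2)) dt + (-5*B_t/(10*B_t^2 + 4)) dB_t.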